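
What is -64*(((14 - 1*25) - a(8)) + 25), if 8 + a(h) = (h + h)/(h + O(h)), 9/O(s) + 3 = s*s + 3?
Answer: -668032/521 ≈ -1282.2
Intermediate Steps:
O(s) = 9/s² (O(s) = 9/(-3 + (s*s + 3)) = 9/(-3 + (s² + 3)) = 9/(-3 + (3 + s²)) = 9/(s²) = 9/s²)
a(h) = -8 + 2*h/(h + 9/h²) (a(h) = -8 + (h + h)/(h + 9/h²) = -8 + (2*h)/(h + 9/h²) = -8 + 2*h/(h + 9/h²))
-64*(((14 - 1*25) - a(8)) + 25) = -64*(((14 - 1*25) - 6*(-12 - 1*8³)/(9 + 8³)) + 25) = -64*(((14 - 25) - 6*(-12 - 1*512)/(9 + 512)) + 25) = -64*((-11 - 6*(-12 - 512)/521) + 25) = -64*((-11 - 6*(-524)/521) + 25) = -64*((-11 - 1*(-3144/521)) + 25) = -64*((-11 + 3144/521) + 25) = -64*(-2587/521 + 25) = -64*10438/521 = -668032/521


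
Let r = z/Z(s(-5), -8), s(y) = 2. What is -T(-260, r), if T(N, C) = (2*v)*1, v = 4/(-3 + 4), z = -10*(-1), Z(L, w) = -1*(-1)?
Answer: -8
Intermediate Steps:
Z(L, w) = 1
z = 10
v = 4 (v = 4/1 = 4*1 = 4)
r = 10 (r = 10/1 = 10*1 = 10)
T(N, C) = 8 (T(N, C) = (2*4)*1 = 8*1 = 8)
-T(-260, r) = -1*8 = -8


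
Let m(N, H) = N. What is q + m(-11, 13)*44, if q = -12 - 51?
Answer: -547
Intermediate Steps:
q = -63
q + m(-11, 13)*44 = -63 - 11*44 = -63 - 484 = -547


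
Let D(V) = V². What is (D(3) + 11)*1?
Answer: 20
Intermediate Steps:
(D(3) + 11)*1 = (3² + 11)*1 = (9 + 11)*1 = 20*1 = 20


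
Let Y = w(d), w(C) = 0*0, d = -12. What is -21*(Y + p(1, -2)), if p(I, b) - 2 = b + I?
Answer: -21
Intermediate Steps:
p(I, b) = 2 + I + b (p(I, b) = 2 + (b + I) = 2 + (I + b) = 2 + I + b)
w(C) = 0
Y = 0
-21*(Y + p(1, -2)) = -21*(0 + (2 + 1 - 2)) = -21*(0 + 1) = -21*1 = -21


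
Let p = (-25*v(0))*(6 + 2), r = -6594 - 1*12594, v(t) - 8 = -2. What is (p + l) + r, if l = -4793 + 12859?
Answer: -12322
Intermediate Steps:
v(t) = 6 (v(t) = 8 - 2 = 6)
r = -19188 (r = -6594 - 12594 = -19188)
p = -1200 (p = (-25*6)*(6 + 2) = -150*8 = -1200)
l = 8066
(p + l) + r = (-1200 + 8066) - 19188 = 6866 - 19188 = -12322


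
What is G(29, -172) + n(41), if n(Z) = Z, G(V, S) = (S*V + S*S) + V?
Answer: 24666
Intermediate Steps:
G(V, S) = V + S² + S*V (G(V, S) = (S*V + S²) + V = (S² + S*V) + V = V + S² + S*V)
G(29, -172) + n(41) = (29 + (-172)² - 172*29) + 41 = (29 + 29584 - 4988) + 41 = 24625 + 41 = 24666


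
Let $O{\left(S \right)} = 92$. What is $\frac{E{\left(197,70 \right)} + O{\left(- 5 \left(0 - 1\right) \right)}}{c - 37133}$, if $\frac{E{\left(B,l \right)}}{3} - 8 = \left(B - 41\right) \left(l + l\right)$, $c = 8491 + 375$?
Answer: $- \frac{65636}{28267} \approx -2.322$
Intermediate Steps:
$c = 8866$
$E{\left(B,l \right)} = 24 + 6 l \left(-41 + B\right)$ ($E{\left(B,l \right)} = 24 + 3 \left(B - 41\right) \left(l + l\right) = 24 + 3 \left(-41 + B\right) 2 l = 24 + 3 \cdot 2 l \left(-41 + B\right) = 24 + 6 l \left(-41 + B\right)$)
$\frac{E{\left(197,70 \right)} + O{\left(- 5 \left(0 - 1\right) \right)}}{c - 37133} = \frac{\left(24 - 17220 + 6 \cdot 197 \cdot 70\right) + 92}{8866 - 37133} = \frac{\left(24 - 17220 + 82740\right) + 92}{-28267} = \left(65544 + 92\right) \left(- \frac{1}{28267}\right) = 65636 \left(- \frac{1}{28267}\right) = - \frac{65636}{28267}$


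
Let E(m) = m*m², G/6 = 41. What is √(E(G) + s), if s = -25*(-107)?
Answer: √14889611 ≈ 3858.7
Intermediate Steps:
G = 246 (G = 6*41 = 246)
E(m) = m³
s = 2675
√(E(G) + s) = √(246³ + 2675) = √(14886936 + 2675) = √14889611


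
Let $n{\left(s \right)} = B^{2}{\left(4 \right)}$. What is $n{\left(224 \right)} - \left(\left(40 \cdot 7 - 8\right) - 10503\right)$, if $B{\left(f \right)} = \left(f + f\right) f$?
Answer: $11255$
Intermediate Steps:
$B{\left(f \right)} = 2 f^{2}$ ($B{\left(f \right)} = 2 f f = 2 f^{2}$)
$n{\left(s \right)} = 1024$ ($n{\left(s \right)} = \left(2 \cdot 4^{2}\right)^{2} = \left(2 \cdot 16\right)^{2} = 32^{2} = 1024$)
$n{\left(224 \right)} - \left(\left(40 \cdot 7 - 8\right) - 10503\right) = 1024 - \left(\left(40 \cdot 7 - 8\right) - 10503\right) = 1024 - \left(\left(280 - 8\right) - 10503\right) = 1024 - \left(272 - 10503\right) = 1024 - -10231 = 1024 + 10231 = 11255$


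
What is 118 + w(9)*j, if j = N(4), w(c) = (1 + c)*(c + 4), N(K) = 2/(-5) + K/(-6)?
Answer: -62/3 ≈ -20.667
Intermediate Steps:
N(K) = -⅖ - K/6 (N(K) = 2*(-⅕) + K*(-⅙) = -⅖ - K/6)
w(c) = (1 + c)*(4 + c)
j = -16/15 (j = -⅖ - ⅙*4 = -⅖ - ⅔ = -16/15 ≈ -1.0667)
118 + w(9)*j = 118 + (4 + 9² + 5*9)*(-16/15) = 118 + (4 + 81 + 45)*(-16/15) = 118 + 130*(-16/15) = 118 - 416/3 = -62/3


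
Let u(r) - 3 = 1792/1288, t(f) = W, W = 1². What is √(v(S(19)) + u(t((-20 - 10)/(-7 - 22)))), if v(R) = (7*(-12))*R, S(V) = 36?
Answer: I*√1597373/23 ≈ 54.951*I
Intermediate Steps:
W = 1
t(f) = 1
u(r) = 101/23 (u(r) = 3 + 1792/1288 = 3 + 1792*(1/1288) = 3 + 32/23 = 101/23)
v(R) = -84*R
√(v(S(19)) + u(t((-20 - 10)/(-7 - 22)))) = √(-84*36 + 101/23) = √(-3024 + 101/23) = √(-69451/23) = I*√1597373/23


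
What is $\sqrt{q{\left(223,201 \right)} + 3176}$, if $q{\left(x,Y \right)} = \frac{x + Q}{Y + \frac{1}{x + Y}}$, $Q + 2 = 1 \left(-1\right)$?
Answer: $\frac{6 \sqrt{25640213970}}{17045} \approx 56.366$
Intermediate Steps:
$Q = -3$ ($Q = -2 + 1 \left(-1\right) = -2 - 1 = -3$)
$q{\left(x,Y \right)} = \frac{-3 + x}{Y + \frac{1}{Y + x}}$ ($q{\left(x,Y \right)} = \frac{x - 3}{Y + \frac{1}{x + Y}} = \frac{-3 + x}{Y + \frac{1}{Y + x}}$)
$\sqrt{q{\left(223,201 \right)} + 3176} = \sqrt{\frac{223^{2} - 603 - 669 + 201 \cdot 223}{1 + 201^{2} + 201 \cdot 223} + 3176} = \sqrt{\frac{49729 - 603 - 669 + 44823}{1 + 40401 + 44823} + 3176} = \sqrt{\frac{1}{85225} \cdot 93280 + 3176} = \sqrt{\frac{18656}{17045} + 3176} = \sqrt{\frac{54153576}{17045}} = \frac{6 \sqrt{25640213970}}{17045}$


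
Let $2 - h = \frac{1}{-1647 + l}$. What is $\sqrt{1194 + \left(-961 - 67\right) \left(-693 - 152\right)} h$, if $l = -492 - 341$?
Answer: $\frac{4961 \sqrt{869854}}{2480} \approx 1865.7$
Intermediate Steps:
$l = -833$ ($l = -492 - 341 = -833$)
$h = \frac{4961}{2480}$ ($h = 2 - \frac{1}{-1647 - 833} = 2 - \frac{1}{-2480} = 2 - - \frac{1}{2480} = 2 + \frac{1}{2480} = \frac{4961}{2480} \approx 2.0004$)
$\sqrt{1194 + \left(-961 - 67\right) \left(-693 - 152\right)} h = \sqrt{1194 + \left(-961 - 67\right) \left(-693 - 152\right)} \frac{4961}{2480} = \sqrt{1194 - -868660} \cdot \frac{4961}{2480} = \sqrt{1194 + 868660} \cdot \frac{4961}{2480} = \sqrt{869854} \cdot \frac{4961}{2480} = \frac{4961 \sqrt{869854}}{2480}$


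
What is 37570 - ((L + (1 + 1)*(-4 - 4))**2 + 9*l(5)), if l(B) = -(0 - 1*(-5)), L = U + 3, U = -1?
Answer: 37419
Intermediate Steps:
L = 2 (L = -1 + 3 = 2)
l(B) = -5 (l(B) = -(0 + 5) = -1*5 = -5)
37570 - ((L + (1 + 1)*(-4 - 4))**2 + 9*l(5)) = 37570 - ((2 + (1 + 1)*(-4 - 4))**2 + 9*(-5)) = 37570 - ((2 + 2*(-8))**2 - 45) = 37570 - ((2 - 16)**2 - 45) = 37570 - ((-14)**2 - 45) = 37570 - (196 - 45) = 37570 - 1*151 = 37570 - 151 = 37419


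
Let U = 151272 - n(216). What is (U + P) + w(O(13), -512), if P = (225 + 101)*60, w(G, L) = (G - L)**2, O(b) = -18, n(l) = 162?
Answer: 414706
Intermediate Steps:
U = 151110 (U = 151272 - 1*162 = 151272 - 162 = 151110)
P = 19560 (P = 326*60 = 19560)
(U + P) + w(O(13), -512) = (151110 + 19560) + (-18 - 1*(-512))**2 = 170670 + (-18 + 512)**2 = 170670 + 494**2 = 170670 + 244036 = 414706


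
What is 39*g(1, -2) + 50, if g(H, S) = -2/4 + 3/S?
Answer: -28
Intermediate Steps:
g(H, S) = -1/2 + 3/S (g(H, S) = -2*1/4 + 3/S = -1/2 + 3/S)
39*g(1, -2) + 50 = 39*((1/2)*(6 - 1*(-2))/(-2)) + 50 = 39*((1/2)*(-1/2)*(6 + 2)) + 50 = 39*((1/2)*(-1/2)*8) + 50 = 39*(-2) + 50 = -78 + 50 = -28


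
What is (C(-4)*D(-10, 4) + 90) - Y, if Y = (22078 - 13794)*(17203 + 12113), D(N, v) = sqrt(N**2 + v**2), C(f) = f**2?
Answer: -242853654 + 32*sqrt(29) ≈ -2.4285e+8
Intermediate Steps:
Y = 242853744 (Y = 8284*29316 = 242853744)
(C(-4)*D(-10, 4) + 90) - Y = ((-4)**2*sqrt((-10)**2 + 4**2) + 90) - 1*242853744 = (16*sqrt(100 + 16) + 90) - 242853744 = (16*sqrt(116) + 90) - 242853744 = (16*(2*sqrt(29)) + 90) - 242853744 = (32*sqrt(29) + 90) - 242853744 = (90 + 32*sqrt(29)) - 242853744 = -242853654 + 32*sqrt(29)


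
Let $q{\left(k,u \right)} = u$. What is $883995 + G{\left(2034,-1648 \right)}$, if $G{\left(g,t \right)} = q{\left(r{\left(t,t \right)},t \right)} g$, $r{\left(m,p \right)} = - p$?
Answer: $-2468037$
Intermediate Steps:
$G{\left(g,t \right)} = g t$ ($G{\left(g,t \right)} = t g = g t$)
$883995 + G{\left(2034,-1648 \right)} = 883995 + 2034 \left(-1648\right) = 883995 - 3352032 = -2468037$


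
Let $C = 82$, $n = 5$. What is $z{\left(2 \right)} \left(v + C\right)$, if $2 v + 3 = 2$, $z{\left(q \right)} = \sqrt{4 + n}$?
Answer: $\frac{489}{2} \approx 244.5$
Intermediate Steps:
$z{\left(q \right)} = 3$ ($z{\left(q \right)} = \sqrt{4 + 5} = \sqrt{9} = 3$)
$v = - \frac{1}{2}$ ($v = - \frac{3}{2} + \frac{1}{2} \cdot 2 = - \frac{3}{2} + 1 = - \frac{1}{2} \approx -0.5$)
$z{\left(2 \right)} \left(v + C\right) = 3 \left(- \frac{1}{2} + 82\right) = 3 \cdot \frac{163}{2} = \frac{489}{2}$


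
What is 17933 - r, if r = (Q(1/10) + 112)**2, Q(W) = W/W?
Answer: 5164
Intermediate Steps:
Q(W) = 1
r = 12769 (r = (1 + 112)**2 = 113**2 = 12769)
17933 - r = 17933 - 1*12769 = 17933 - 12769 = 5164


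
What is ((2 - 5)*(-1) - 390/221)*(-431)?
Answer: -9051/17 ≈ -532.41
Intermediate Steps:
((2 - 5)*(-1) - 390/221)*(-431) = (-3*(-1) - 390*1/221)*(-431) = (3 - 30/17)*(-431) = (21/17)*(-431) = -9051/17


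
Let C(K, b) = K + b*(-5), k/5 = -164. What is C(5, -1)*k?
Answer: -8200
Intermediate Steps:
k = -820 (k = 5*(-164) = -820)
C(K, b) = K - 5*b
C(5, -1)*k = (5 - 5*(-1))*(-820) = (5 + 5)*(-820) = 10*(-820) = -8200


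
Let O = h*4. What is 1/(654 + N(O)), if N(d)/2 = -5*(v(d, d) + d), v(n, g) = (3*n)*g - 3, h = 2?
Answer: -1/1316 ≈ -0.00075988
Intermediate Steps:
O = 8 (O = 2*4 = 8)
v(n, g) = -3 + 3*g*n (v(n, g) = 3*g*n - 3 = -3 + 3*g*n)
N(d) = 30 - 30*d² - 10*d (N(d) = 2*(-5*((-3 + 3*d*d) + d)) = 2*(-5*((-3 + 3*d²) + d)) = 2*(-5*(-3 + d + 3*d²)) = 2*(15 - 15*d² - 5*d) = 30 - 30*d² - 10*d)
1/(654 + N(O)) = 1/(654 + (30 - 30*8² - 10*8)) = 1/(654 + (30 - 30*64 - 80)) = 1/(654 + (30 - 1920 - 80)) = 1/(654 - 1970) = 1/(-1316) = -1/1316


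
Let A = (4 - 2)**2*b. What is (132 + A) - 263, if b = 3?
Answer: -119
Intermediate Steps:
A = 12 (A = (4 - 2)**2*3 = 2**2*3 = 4*3 = 12)
(132 + A) - 263 = (132 + 12) - 263 = 144 - 263 = -119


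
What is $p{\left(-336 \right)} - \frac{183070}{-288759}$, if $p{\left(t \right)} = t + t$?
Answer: $- \frac{193862978}{288759} \approx -671.37$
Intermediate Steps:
$p{\left(t \right)} = 2 t$
$p{\left(-336 \right)} - \frac{183070}{-288759} = 2 \left(-336\right) - \frac{183070}{-288759} = -672 - 183070 \left(- \frac{1}{288759}\right) = -672 - - \frac{183070}{288759} = -672 + \frac{183070}{288759} = - \frac{193862978}{288759}$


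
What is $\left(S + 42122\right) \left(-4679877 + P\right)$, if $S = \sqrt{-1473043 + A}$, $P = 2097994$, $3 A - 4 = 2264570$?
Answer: $-108754075726 - 2581883 i \sqrt{718185} \approx -1.0875 \cdot 10^{11} - 2.188 \cdot 10^{9} i$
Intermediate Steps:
$A = 754858$ ($A = \frac{4}{3} + \frac{1}{3} \cdot 2264570 = \frac{4}{3} + \frac{2264570}{3} = 754858$)
$S = i \sqrt{718185}$ ($S = \sqrt{-1473043 + 754858} = \sqrt{-718185} = i \sqrt{718185} \approx 847.46 i$)
$\left(S + 42122\right) \left(-4679877 + P\right) = \left(i \sqrt{718185} + 42122\right) \left(-4679877 + 2097994\right) = \left(42122 + i \sqrt{718185}\right) \left(-2581883\right) = -108754075726 - 2581883 i \sqrt{718185}$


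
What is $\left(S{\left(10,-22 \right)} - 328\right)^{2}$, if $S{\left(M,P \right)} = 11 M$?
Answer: $47524$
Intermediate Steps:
$\left(S{\left(10,-22 \right)} - 328\right)^{2} = \left(11 \cdot 10 - 328\right)^{2} = \left(110 - 328\right)^{2} = \left(-218\right)^{2} = 47524$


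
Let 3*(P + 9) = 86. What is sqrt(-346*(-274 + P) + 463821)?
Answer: sqrt(4966383)/3 ≈ 742.85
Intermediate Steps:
P = 59/3 (P = -9 + (1/3)*86 = -9 + 86/3 = 59/3 ≈ 19.667)
sqrt(-346*(-274 + P) + 463821) = sqrt(-346*(-274 + 59/3) + 463821) = sqrt(-346*(-763/3) + 463821) = sqrt(263998/3 + 463821) = sqrt(1655461/3) = sqrt(4966383)/3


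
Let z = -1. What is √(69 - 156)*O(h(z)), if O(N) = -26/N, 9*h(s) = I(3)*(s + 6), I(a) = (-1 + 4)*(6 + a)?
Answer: -26*I*√87/15 ≈ -16.167*I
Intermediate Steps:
I(a) = 18 + 3*a (I(a) = 3*(6 + a) = 18 + 3*a)
h(s) = 18 + 3*s (h(s) = ((18 + 3*3)*(s + 6))/9 = ((18 + 9)*(6 + s))/9 = (27*(6 + s))/9 = (162 + 27*s)/9 = 18 + 3*s)
√(69 - 156)*O(h(z)) = √(69 - 156)*(-26/(18 + 3*(-1))) = √(-87)*(-26/(18 - 3)) = (I*√87)*(-26/15) = -26*I*√87/15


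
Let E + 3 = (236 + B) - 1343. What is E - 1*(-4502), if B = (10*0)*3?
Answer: 3392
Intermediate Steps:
B = 0 (B = 0*3 = 0)
E = -1110 (E = -3 + ((236 + 0) - 1343) = -3 + (236 - 1343) = -3 - 1107 = -1110)
E - 1*(-4502) = -1110 - 1*(-4502) = -1110 + 4502 = 3392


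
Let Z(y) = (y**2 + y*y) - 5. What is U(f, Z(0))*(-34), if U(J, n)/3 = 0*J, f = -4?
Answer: 0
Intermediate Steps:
Z(y) = -5 + 2*y**2 (Z(y) = (y**2 + y**2) - 5 = 2*y**2 - 5 = -5 + 2*y**2)
U(J, n) = 0 (U(J, n) = 3*(0*J) = 3*0 = 0)
U(f, Z(0))*(-34) = 0*(-34) = 0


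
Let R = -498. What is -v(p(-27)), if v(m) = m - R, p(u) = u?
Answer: -471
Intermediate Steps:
v(m) = 498 + m (v(m) = m - 1*(-498) = m + 498 = 498 + m)
-v(p(-27)) = -(498 - 27) = -1*471 = -471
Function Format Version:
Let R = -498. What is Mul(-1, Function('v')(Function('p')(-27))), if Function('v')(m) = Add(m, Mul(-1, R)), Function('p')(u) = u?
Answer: -471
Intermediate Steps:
Function('v')(m) = Add(498, m) (Function('v')(m) = Add(m, Mul(-1, -498)) = Add(m, 498) = Add(498, m))
Mul(-1, Function('v')(Function('p')(-27))) = Mul(-1, Add(498, -27)) = Mul(-1, 471) = -471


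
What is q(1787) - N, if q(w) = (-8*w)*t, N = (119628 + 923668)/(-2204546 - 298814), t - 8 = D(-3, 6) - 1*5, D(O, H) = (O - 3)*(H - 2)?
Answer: 23485930283/78230 ≈ 3.0022e+5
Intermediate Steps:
D(O, H) = (-3 + O)*(-2 + H)
t = -21 (t = 8 + ((6 - 3*6 - 2*(-3) + 6*(-3)) - 1*5) = 8 + ((6 - 18 + 6 - 18) - 5) = 8 + (-24 - 5) = 8 - 29 = -21)
N = -32603/78230 (N = 1043296/(-2503360) = 1043296*(-1/2503360) = -32603/78230 ≈ -0.41676)
q(w) = 168*w (q(w) = -8*w*(-21) = 168*w)
q(1787) - N = 168*1787 - 1*(-32603/78230) = 300216 + 32603/78230 = 23485930283/78230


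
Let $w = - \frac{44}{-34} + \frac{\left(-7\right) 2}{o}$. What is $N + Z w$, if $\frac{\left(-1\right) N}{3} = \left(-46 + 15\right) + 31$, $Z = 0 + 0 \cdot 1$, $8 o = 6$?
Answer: $0$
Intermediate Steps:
$o = \frac{3}{4}$ ($o = \frac{1}{8} \cdot 6 = \frac{3}{4} \approx 0.75$)
$w = - \frac{886}{51}$ ($w = - \frac{44}{-34} + \frac{\left(-7\right) 2}{\frac{3}{4}} = \left(-44\right) \left(- \frac{1}{34}\right) - \frac{56}{3} = \frac{22}{17} - \frac{56}{3} = - \frac{886}{51} \approx -17.373$)
$Z = 0$ ($Z = 0 + 0 = 0$)
$N = 0$ ($N = - 3 \left(\left(-46 + 15\right) + 31\right) = - 3 \left(-31 + 31\right) = \left(-3\right) 0 = 0$)
$N + Z w = 0 + 0 \left(- \frac{886}{51}\right) = 0 + 0 = 0$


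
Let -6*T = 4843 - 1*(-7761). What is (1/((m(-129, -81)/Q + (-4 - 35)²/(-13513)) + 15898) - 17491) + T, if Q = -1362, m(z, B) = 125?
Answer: -17197227297751157/877782765783 ≈ -19592.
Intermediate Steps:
T = -6302/3 (T = -(4843 - 1*(-7761))/6 = -(4843 + 7761)/6 = -⅙*12604 = -6302/3 ≈ -2100.7)
(1/((m(-129, -81)/Q + (-4 - 35)²/(-13513)) + 15898) - 17491) + T = (1/((125/(-1362) + (-4 - 35)²/(-13513)) + 15898) - 17491) - 6302/3 = (1/((125*(-1/1362) + (-39)²*(-1/13513)) + 15898) - 17491) - 6302/3 = (1/((-125/1362 + 1521*(-1/13513)) + 15898) - 17491) - 6302/3 = (1/((-125/1362 - 1521/13513) + 15898) - 17491) - 6302/3 = (1/(-3760727/18404706 + 15898) - 17491) - 6302/3 = (1/(292594255261/18404706) - 17491) - 6302/3 = (18404706/292594255261 - 17491) - 6302/3 = -5117766100365445/292594255261 - 6302/3 = -17197227297751157/877782765783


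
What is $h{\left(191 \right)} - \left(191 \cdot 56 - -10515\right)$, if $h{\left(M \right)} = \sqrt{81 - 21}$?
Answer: $-21211 + 2 \sqrt{15} \approx -21203.0$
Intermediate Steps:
$h{\left(M \right)} = 2 \sqrt{15}$ ($h{\left(M \right)} = \sqrt{60} = 2 \sqrt{15}$)
$h{\left(191 \right)} - \left(191 \cdot 56 - -10515\right) = 2 \sqrt{15} - \left(191 \cdot 56 - -10515\right) = 2 \sqrt{15} - \left(10696 + 10515\right) = 2 \sqrt{15} - 21211 = -21211 + 2 \sqrt{15}$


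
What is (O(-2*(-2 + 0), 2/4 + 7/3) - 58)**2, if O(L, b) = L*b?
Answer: 19600/9 ≈ 2177.8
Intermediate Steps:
(O(-2*(-2 + 0), 2/4 + 7/3) - 58)**2 = ((-2*(-2 + 0))*(2/4 + 7/3) - 58)**2 = ((-2*(-2))*(2*(1/4) + 7*(1/3)) - 58)**2 = (4*(1/2 + 7/3) - 58)**2 = (4*(17/6) - 58)**2 = (34/3 - 58)**2 = (-140/3)**2 = 19600/9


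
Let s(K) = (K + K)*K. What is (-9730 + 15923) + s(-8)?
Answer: 6321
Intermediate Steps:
s(K) = 2*K² (s(K) = (2*K)*K = 2*K²)
(-9730 + 15923) + s(-8) = (-9730 + 15923) + 2*(-8)² = 6193 + 2*64 = 6193 + 128 = 6321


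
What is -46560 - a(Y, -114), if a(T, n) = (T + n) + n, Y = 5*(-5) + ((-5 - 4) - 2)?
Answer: -46296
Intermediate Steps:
Y = -36 (Y = -25 + (-9 - 2) = -25 - 11 = -36)
a(T, n) = T + 2*n
-46560 - a(Y, -114) = -46560 - (-36 + 2*(-114)) = -46560 - (-36 - 228) = -46560 - 1*(-264) = -46560 + 264 = -46296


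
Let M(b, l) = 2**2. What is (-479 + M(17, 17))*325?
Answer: -154375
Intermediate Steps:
M(b, l) = 4
(-479 + M(17, 17))*325 = (-479 + 4)*325 = -475*325 = -154375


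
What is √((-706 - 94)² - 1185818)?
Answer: I*√545818 ≈ 738.79*I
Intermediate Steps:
√((-706 - 94)² - 1185818) = √((-800)² - 1185818) = √(640000 - 1185818) = √(-545818) = I*√545818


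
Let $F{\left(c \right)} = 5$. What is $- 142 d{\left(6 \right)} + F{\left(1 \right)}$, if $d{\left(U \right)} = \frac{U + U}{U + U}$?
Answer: $-137$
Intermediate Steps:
$d{\left(U \right)} = 1$ ($d{\left(U \right)} = \frac{2 U}{2 U} = 2 U \frac{1}{2 U} = 1$)
$- 142 d{\left(6 \right)} + F{\left(1 \right)} = \left(-142\right) 1 + 5 = -142 + 5 = -137$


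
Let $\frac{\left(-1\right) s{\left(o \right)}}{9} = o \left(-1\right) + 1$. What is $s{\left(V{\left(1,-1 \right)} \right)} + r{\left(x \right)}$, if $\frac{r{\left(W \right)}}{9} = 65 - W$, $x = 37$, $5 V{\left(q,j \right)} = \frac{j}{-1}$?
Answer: $\frac{1224}{5} \approx 244.8$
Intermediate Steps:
$V{\left(q,j \right)} = - \frac{j}{5}$ ($V{\left(q,j \right)} = \frac{j \frac{1}{-1}}{5} = \frac{j \left(-1\right)}{5} = \frac{\left(-1\right) j}{5} = - \frac{j}{5}$)
$s{\left(o \right)} = -9 + 9 o$ ($s{\left(o \right)} = - 9 \left(o \left(-1\right) + 1\right) = - 9 \left(- o + 1\right) = - 9 \left(1 - o\right) = -9 + 9 o$)
$r{\left(W \right)} = 585 - 9 W$ ($r{\left(W \right)} = 9 \left(65 - W\right) = 585 - 9 W$)
$s{\left(V{\left(1,-1 \right)} \right)} + r{\left(x \right)} = \left(-9 + 9 \left(\left(- \frac{1}{5}\right) \left(-1\right)\right)\right) + \left(585 - 333\right) = \left(-9 + 9 \cdot \frac{1}{5}\right) + \left(585 - 333\right) = \left(-9 + \frac{9}{5}\right) + 252 = - \frac{36}{5} + 252 = \frac{1224}{5}$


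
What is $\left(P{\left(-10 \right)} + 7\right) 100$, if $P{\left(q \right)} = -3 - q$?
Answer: $1400$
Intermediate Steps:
$\left(P{\left(-10 \right)} + 7\right) 100 = \left(\left(-3 - -10\right) + 7\right) 100 = \left(\left(-3 + 10\right) + 7\right) 100 = \left(7 + 7\right) 100 = 14 \cdot 100 = 1400$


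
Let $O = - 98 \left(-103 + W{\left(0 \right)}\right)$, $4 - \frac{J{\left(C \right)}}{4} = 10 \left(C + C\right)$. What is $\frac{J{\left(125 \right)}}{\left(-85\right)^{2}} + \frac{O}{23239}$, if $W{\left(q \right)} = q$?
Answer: $- \frac{9358178}{9876575} \approx -0.94751$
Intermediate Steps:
$J{\left(C \right)} = 16 - 80 C$ ($J{\left(C \right)} = 16 - 4 \cdot 10 \left(C + C\right) = 16 - 4 \cdot 10 \cdot 2 C = 16 - 4 \cdot 20 C = 16 - 80 C$)
$O = 10094$ ($O = - 98 \left(-103 + 0\right) = \left(-98\right) \left(-103\right) = 10094$)
$\frac{J{\left(125 \right)}}{\left(-85\right)^{2}} + \frac{O}{23239} = \frac{16 - 10000}{\left(-85\right)^{2}} + \frac{10094}{23239} = \frac{16 - 10000}{7225} + 10094 \cdot \frac{1}{23239} = \left(-9984\right) \frac{1}{7225} + \frac{10094}{23239} = - \frac{9984}{7225} + \frac{10094}{23239} = - \frac{9358178}{9876575}$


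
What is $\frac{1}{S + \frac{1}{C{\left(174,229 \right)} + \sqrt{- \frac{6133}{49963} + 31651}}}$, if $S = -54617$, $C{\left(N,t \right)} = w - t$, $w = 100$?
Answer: $- \frac{20479692222711}{1118539174118300176} - \frac{\sqrt{19752532051785}}{1118539174118300176} \approx -1.8309 \cdot 10^{-5}$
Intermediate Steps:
$C{\left(N,t \right)} = 100 - t$
$\frac{1}{S + \frac{1}{C{\left(174,229 \right)} + \sqrt{- \frac{6133}{49963} + 31651}}} = \frac{1}{-54617 + \frac{1}{\left(100 - 229\right) + \sqrt{- \frac{6133}{49963} + 31651}}} = \frac{1}{-54617 + \frac{1}{\left(100 - 229\right) + \sqrt{\left(-6133\right) \frac{1}{49963} + 31651}}} = \frac{1}{-54617 + \frac{1}{-129 + \sqrt{- \frac{6133}{49963} + 31651}}} = \frac{1}{-54617 + \frac{1}{-129 + \sqrt{\frac{1581372780}{49963}}}} = \frac{1}{-54617 + \frac{1}{-129 + \frac{2 \sqrt{19752532051785}}{49963}}}$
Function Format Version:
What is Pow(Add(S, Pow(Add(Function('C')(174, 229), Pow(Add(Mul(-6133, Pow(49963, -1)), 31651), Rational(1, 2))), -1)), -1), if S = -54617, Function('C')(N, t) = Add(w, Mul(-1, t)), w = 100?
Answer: Add(Rational(-20479692222711, 1118539174118300176), Mul(Rational(-1, 1118539174118300176), Pow(19752532051785, Rational(1, 2)))) ≈ -1.8309e-5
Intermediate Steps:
Function('C')(N, t) = Add(100, Mul(-1, t))
Pow(Add(S, Pow(Add(Function('C')(174, 229), Pow(Add(Mul(-6133, Pow(49963, -1)), 31651), Rational(1, 2))), -1)), -1) = Pow(Add(-54617, Pow(Add(Add(100, Mul(-1, 229)), Pow(Add(Mul(-6133, Pow(49963, -1)), 31651), Rational(1, 2))), -1)), -1) = Pow(Add(-54617, Pow(Add(Add(100, -229), Pow(Add(Mul(-6133, Rational(1, 49963)), 31651), Rational(1, 2))), -1)), -1) = Pow(Add(-54617, Pow(Add(-129, Pow(Add(Rational(-6133, 49963), 31651), Rational(1, 2))), -1)), -1) = Pow(Add(-54617, Pow(Add(-129, Pow(Rational(1581372780, 49963), Rational(1, 2))), -1)), -1) = Pow(Add(-54617, Pow(Add(-129, Mul(Rational(2, 49963), Pow(19752532051785, Rational(1, 2)))), -1)), -1)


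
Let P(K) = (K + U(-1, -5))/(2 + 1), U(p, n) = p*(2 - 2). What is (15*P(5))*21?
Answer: 525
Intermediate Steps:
U(p, n) = 0 (U(p, n) = p*0 = 0)
P(K) = K/3 (P(K) = (K + 0)/(2 + 1) = K/3)
(15*P(5))*21 = (15*((⅓)*5))*21 = (15*(5/3))*21 = 25*21 = 525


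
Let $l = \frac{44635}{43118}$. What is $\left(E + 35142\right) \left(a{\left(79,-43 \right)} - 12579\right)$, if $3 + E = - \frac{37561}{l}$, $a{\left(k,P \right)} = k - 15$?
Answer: $\frac{127968210299}{8927} \approx 1.4335 \cdot 10^{7}$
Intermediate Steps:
$l = \frac{44635}{43118}$ ($l = 44635 \cdot \frac{1}{43118} = \frac{44635}{43118} \approx 1.0352$)
$a{\left(k,P \right)} = -15 + k$
$E = - \frac{1619689103}{44635}$ ($E = -3 - \frac{37561}{\frac{44635}{43118}} = -3 - \frac{1619555198}{44635} = - \frac{1619689103}{44635} \approx -36287.0$)
$\left(E + 35142\right) \left(a{\left(79,-43 \right)} - 12579\right) = \left(- \frac{1619689103}{44635} + 35142\right) \left(\left(-15 + 79\right) - 12579\right) = - \frac{51125933 \left(64 - 12579\right)}{44635} = \left(- \frac{51125933}{44635}\right) \left(-12515\right) = \frac{127968210299}{8927}$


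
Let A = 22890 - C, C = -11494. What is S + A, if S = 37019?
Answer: 71403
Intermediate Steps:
A = 34384 (A = 22890 - 1*(-11494) = 22890 + 11494 = 34384)
S + A = 37019 + 34384 = 71403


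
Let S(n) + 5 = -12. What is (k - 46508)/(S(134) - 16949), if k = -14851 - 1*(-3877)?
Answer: 28741/8483 ≈ 3.3881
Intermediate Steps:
S(n) = -17 (S(n) = -5 - 12 = -17)
k = -10974 (k = -14851 + 3877 = -10974)
(k - 46508)/(S(134) - 16949) = (-10974 - 46508)/(-17 - 16949) = -57482/(-16966) = -57482*(-1/16966) = 28741/8483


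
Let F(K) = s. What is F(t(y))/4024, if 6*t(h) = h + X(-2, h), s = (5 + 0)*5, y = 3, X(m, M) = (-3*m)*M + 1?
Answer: 25/4024 ≈ 0.0062127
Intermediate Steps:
X(m, M) = 1 - 3*M*m (X(m, M) = -3*M*m + 1 = 1 - 3*M*m)
s = 25 (s = 5*5 = 25)
t(h) = 1/6 + 7*h/6 (t(h) = (h + (1 - 3*h*(-2)))/6 = (h + (1 + 6*h))/6 = (1 + 7*h)/6 = 1/6 + 7*h/6)
F(K) = 25
F(t(y))/4024 = 25/4024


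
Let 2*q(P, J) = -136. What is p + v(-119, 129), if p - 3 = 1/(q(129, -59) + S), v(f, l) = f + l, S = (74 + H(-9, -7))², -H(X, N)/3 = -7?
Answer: 116442/8957 ≈ 13.000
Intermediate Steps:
H(X, N) = 21 (H(X, N) = -3*(-7) = 21)
q(P, J) = -68 (q(P, J) = (½)*(-136) = -68)
S = 9025 (S = (74 + 21)² = 95² = 9025)
p = 26872/8957 (p = 3 + 1/(-68 + 9025) = 3 + 1/8957 = 26872/8957 ≈ 3.0001)
p + v(-119, 129) = 26872/8957 + (-119 + 129) = 26872/8957 + 10 = 116442/8957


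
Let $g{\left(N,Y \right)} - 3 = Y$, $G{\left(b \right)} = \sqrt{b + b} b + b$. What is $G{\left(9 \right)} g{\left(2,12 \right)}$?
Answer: $135 + 405 \sqrt{2} \approx 707.76$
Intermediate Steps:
$G{\left(b \right)} = b + \sqrt{2} b^{\frac{3}{2}}$ ($G{\left(b \right)} = \sqrt{2 b} b + b = \sqrt{2} \sqrt{b} b + b = \sqrt{2} b^{\frac{3}{2}} + b = b + \sqrt{2} b^{\frac{3}{2}}$)
$g{\left(N,Y \right)} = 3 + Y$
$G{\left(9 \right)} g{\left(2,12 \right)} = \left(9 + \sqrt{2} \cdot 9^{\frac{3}{2}}\right) \left(3 + 12\right) = \left(9 + \sqrt{2} \cdot 27\right) 15 = \left(9 + 27 \sqrt{2}\right) 15 = 135 + 405 \sqrt{2}$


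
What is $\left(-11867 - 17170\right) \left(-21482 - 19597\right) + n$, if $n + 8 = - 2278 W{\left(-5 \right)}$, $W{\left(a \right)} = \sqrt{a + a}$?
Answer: $1192810915 - 2278 i \sqrt{10} \approx 1.1928 \cdot 10^{9} - 7203.7 i$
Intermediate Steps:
$W{\left(a \right)} = \sqrt{2} \sqrt{a}$ ($W{\left(a \right)} = \sqrt{2 a} = \sqrt{2} \sqrt{a}$)
$n = -8 - 2278 i \sqrt{10}$ ($n = -8 - 2278 \sqrt{2} \sqrt{-5} = -8 - 2278 \sqrt{2} i \sqrt{5} = -8 - 2278 i \sqrt{10} \approx -8.0 - 7203.7 i$)
$\left(-11867 - 17170\right) \left(-21482 - 19597\right) + n = \left(-11867 - 17170\right) \left(-21482 - 19597\right) - \left(8 + 2278 i \sqrt{10}\right) = \left(-29037\right) \left(-41079\right) - \left(8 + 2278 i \sqrt{10}\right) = 1192810923 - \left(8 + 2278 i \sqrt{10}\right) = 1192810915 - 2278 i \sqrt{10}$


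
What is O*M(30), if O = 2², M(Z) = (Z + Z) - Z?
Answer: 120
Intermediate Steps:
M(Z) = Z (M(Z) = 2*Z - Z = Z)
O = 4
O*M(30) = 4*30 = 120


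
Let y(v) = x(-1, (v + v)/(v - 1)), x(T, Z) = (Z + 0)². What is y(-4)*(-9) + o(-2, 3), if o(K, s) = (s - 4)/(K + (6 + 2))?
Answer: -3481/150 ≈ -23.207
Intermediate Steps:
x(T, Z) = Z²
y(v) = 4*v²/(-1 + v)² (y(v) = ((v + v)/(v - 1))² = ((2*v)/(-1 + v))² = (2*v/(-1 + v))² = 4*v²/(-1 + v)²)
o(K, s) = (-4 + s)/(8 + K) (o(K, s) = (-4 + s)/(K + 8) = (-4 + s)/(8 + K))
y(-4)*(-9) + o(-2, 3) = (4*(-4)²/(-1 - 4)²)*(-9) + (-4 + 3)/(8 - 2) = (4*16/(-5)²)*(-9) - 1/6 = (4*16*(1/25))*(-9) + (⅙)*(-1) = (64/25)*(-9) - ⅙ = -576/25 - ⅙ = -3481/150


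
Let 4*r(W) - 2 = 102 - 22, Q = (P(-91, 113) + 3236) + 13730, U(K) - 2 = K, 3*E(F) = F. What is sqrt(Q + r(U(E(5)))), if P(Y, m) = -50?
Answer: sqrt(67746)/2 ≈ 130.14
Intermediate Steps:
E(F) = F/3
U(K) = 2 + K
Q = 16916 (Q = (-50 + 3236) + 13730 = 3186 + 13730 = 16916)
r(W) = 41/2 (r(W) = 1/2 + (102 - 22)/4 = 1/2 + (1/4)*80 = 1/2 + 20 = 41/2)
sqrt(Q + r(U(E(5)))) = sqrt(16916 + 41/2) = sqrt(33873/2) = sqrt(67746)/2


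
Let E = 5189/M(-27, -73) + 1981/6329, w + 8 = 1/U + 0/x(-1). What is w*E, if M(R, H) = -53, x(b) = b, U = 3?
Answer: 752932324/1006311 ≈ 748.21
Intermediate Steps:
w = -23/3 (w = -8 + (1/3 + 0/(-1)) = -8 + (1*(⅓) + 0*(-1)) = -8 + (⅓ + 0) = -8 + ⅓ = -23/3 ≈ -7.6667)
E = -32736188/335437 (E = 5189/(-53) + 1981/6329 = 5189*(-1/53) + 1981*(1/6329) = -5189/53 + 1981/6329 = -32736188/335437 ≈ -97.593)
w*E = -23/3*(-32736188/335437) = 752932324/1006311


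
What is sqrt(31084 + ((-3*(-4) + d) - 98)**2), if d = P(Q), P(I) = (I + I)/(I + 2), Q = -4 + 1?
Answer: 2*sqrt(9371) ≈ 193.61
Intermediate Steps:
Q = -3
P(I) = 2*I/(2 + I) (P(I) = (2*I)/(2 + I) = 2*I/(2 + I))
d = 6 (d = 2*(-3)/(2 - 3) = 2*(-3)/(-1) = 2*(-3)*(-1) = 6)
sqrt(31084 + ((-3*(-4) + d) - 98)**2) = sqrt(31084 + ((-3*(-4) + 6) - 98)**2) = sqrt(31084 + ((12 + 6) - 98)**2) = sqrt(31084 + (18 - 98)**2) = sqrt(31084 + (-80)**2) = sqrt(31084 + 6400) = sqrt(37484) = 2*sqrt(9371)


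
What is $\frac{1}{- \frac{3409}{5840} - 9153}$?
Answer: $- \frac{5840}{53456929} \approx -0.00010925$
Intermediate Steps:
$\frac{1}{- \frac{3409}{5840} - 9153} = \frac{1}{- \frac{53456929}{5840}} = - \frac{5840}{53456929}$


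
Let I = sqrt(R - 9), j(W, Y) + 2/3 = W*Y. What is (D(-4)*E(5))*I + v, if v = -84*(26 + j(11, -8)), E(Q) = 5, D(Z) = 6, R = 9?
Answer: 5264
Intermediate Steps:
j(W, Y) = -2/3 + W*Y
I = 0 (I = sqrt(9 - 9) = sqrt(0) = 0)
v = 5264 (v = -84*(26 + (-2/3 + 11*(-8))) = -84*(26 + (-2/3 - 88)) = -84*(26 - 266/3) = -84*(-188/3) = 5264)
(D(-4)*E(5))*I + v = (6*5)*0 + 5264 = 30*0 + 5264 = 0 + 5264 = 5264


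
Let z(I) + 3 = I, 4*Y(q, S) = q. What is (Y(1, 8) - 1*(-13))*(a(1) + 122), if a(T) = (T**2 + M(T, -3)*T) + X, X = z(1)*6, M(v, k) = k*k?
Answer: 1590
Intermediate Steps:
Y(q, S) = q/4
z(I) = -3 + I
M(v, k) = k**2
X = -12 (X = (-3 + 1)*6 = -2*6 = -12)
a(T) = -12 + T**2 + 9*T (a(T) = (T**2 + (-3)**2*T) - 12 = (T**2 + 9*T) - 12 = -12 + T**2 + 9*T)
(Y(1, 8) - 1*(-13))*(a(1) + 122) = ((1/4)*1 - 1*(-13))*((-12 + 1**2 + 9*1) + 122) = (1/4 + 13)*((-12 + 1 + 9) + 122) = 53*(-2 + 122)/4 = (53/4)*120 = 1590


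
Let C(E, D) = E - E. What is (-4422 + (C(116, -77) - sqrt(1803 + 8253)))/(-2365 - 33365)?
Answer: 737/5955 + sqrt(2514)/17865 ≈ 0.12657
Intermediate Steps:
C(E, D) = 0
(-4422 + (C(116, -77) - sqrt(1803 + 8253)))/(-2365 - 33365) = (-4422 + (0 - sqrt(1803 + 8253)))/(-2365 - 33365) = (-4422 + (0 - sqrt(10056)))/(-35730) = (-4422 + (0 - 2*sqrt(2514)))*(-1/35730) = (-4422 - 2*sqrt(2514))*(-1/35730) = 737/5955 + sqrt(2514)/17865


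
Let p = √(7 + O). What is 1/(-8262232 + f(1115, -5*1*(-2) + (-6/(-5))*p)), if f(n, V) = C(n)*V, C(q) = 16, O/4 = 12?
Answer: -573755/4740405118952 - √55/3555303839214 ≈ -1.2104e-7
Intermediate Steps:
O = 48 (O = 4*12 = 48)
p = √55 (p = √(7 + 48) = √55 ≈ 7.4162)
f(n, V) = 16*V
1/(-8262232 + f(1115, -5*1*(-2) + (-6/(-5))*p)) = 1/(-8262232 + 16*(-5*1*(-2) + (-6/(-5))*√55)) = 1/(-8262232 + 16*(-5*(-2) + (-6*(-⅕))*√55)) = 1/(-8262232 + 16*(10 + 6*√55/5)) = 1/(-8262232 + (160 + 96*√55/5)) = 1/(-8262072 + 96*√55/5)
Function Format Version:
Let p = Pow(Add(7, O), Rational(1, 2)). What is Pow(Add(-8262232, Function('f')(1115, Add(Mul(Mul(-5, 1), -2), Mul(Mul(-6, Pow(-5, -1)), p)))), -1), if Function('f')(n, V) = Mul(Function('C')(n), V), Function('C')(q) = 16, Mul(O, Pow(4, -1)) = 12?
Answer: Add(Rational(-573755, 4740405118952), Mul(Rational(-1, 3555303839214), Pow(55, Rational(1, 2)))) ≈ -1.2104e-7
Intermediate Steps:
O = 48 (O = Mul(4, 12) = 48)
p = Pow(55, Rational(1, 2)) (p = Pow(Add(7, 48), Rational(1, 2)) = Pow(55, Rational(1, 2)) ≈ 7.4162)
Function('f')(n, V) = Mul(16, V)
Pow(Add(-8262232, Function('f')(1115, Add(Mul(Mul(-5, 1), -2), Mul(Mul(-6, Pow(-5, -1)), p)))), -1) = Pow(Add(-8262232, Mul(16, Add(Mul(Mul(-5, 1), -2), Mul(Mul(-6, Pow(-5, -1)), Pow(55, Rational(1, 2)))))), -1) = Pow(Add(-8262232, Mul(16, Add(Mul(-5, -2), Mul(Mul(-6, Rational(-1, 5)), Pow(55, Rational(1, 2)))))), -1) = Pow(Add(-8262232, Mul(16, Add(10, Mul(Rational(6, 5), Pow(55, Rational(1, 2)))))), -1) = Pow(Add(-8262232, Add(160, Mul(Rational(96, 5), Pow(55, Rational(1, 2))))), -1) = Pow(Add(-8262072, Mul(Rational(96, 5), Pow(55, Rational(1, 2)))), -1)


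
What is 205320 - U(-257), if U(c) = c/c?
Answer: 205319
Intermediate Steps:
U(c) = 1
205320 - U(-257) = 205320 - 1*1 = 205320 - 1 = 205319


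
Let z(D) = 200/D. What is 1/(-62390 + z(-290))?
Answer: -29/1809330 ≈ -1.6028e-5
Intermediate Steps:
1/(-62390 + z(-290)) = 1/(-62390 + 200/(-290)) = 1/(-62390 + 200*(-1/290)) = 1/(-62390 - 20/29) = 1/(-1809330/29) = -29/1809330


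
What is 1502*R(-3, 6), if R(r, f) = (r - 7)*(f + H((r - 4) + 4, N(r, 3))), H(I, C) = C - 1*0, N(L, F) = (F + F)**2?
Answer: -630840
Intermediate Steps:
N(L, F) = 4*F**2 (N(L, F) = (2*F)**2 = 4*F**2)
H(I, C) = C (H(I, C) = C + 0 = C)
R(r, f) = (-7 + r)*(36 + f) (R(r, f) = (r - 7)*(f + 4*3**2) = (-7 + r)*(f + 4*9) = (-7 + r)*(f + 36) = (-7 + r)*(36 + f))
1502*R(-3, 6) = 1502*(-252 - 7*6 + 36*(-3) + 6*(-3)) = 1502*(-252 - 42 - 108 - 18) = 1502*(-420) = -630840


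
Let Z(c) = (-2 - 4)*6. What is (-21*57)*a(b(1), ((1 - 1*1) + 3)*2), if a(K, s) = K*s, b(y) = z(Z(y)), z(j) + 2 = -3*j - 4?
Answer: -732564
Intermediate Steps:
Z(c) = -36 (Z(c) = -6*6 = -36)
z(j) = -6 - 3*j (z(j) = -2 + (-3*j - 4) = -2 + (-4 - 3*j) = -6 - 3*j)
b(y) = 102 (b(y) = -6 - 3*(-36) = -6 + 108 = 102)
(-21*57)*a(b(1), ((1 - 1*1) + 3)*2) = (-21*57)*(102*(((1 - 1*1) + 3)*2)) = -122094*((1 - 1) + 3)*2 = -122094*(0 + 3)*2 = -122094*3*2 = -122094*6 = -1197*612 = -732564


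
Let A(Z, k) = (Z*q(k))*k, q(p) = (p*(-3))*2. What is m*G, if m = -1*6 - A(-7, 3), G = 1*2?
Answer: -768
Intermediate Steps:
G = 2
q(p) = -6*p (q(p) = -3*p*2 = -6*p)
A(Z, k) = -6*Z*k² (A(Z, k) = (Z*(-6*k))*k = (-6*Z*k)*k = -6*Z*k²)
m = -384 (m = -1*6 - (-6)*(-7)*3² = -6 - (-6)*(-7)*9 = -6 - 1*378 = -6 - 378 = -384)
m*G = -384*2 = -768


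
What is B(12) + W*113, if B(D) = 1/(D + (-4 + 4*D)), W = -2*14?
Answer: -177183/56 ≈ -3164.0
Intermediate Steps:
W = -28
B(D) = 1/(-4 + 5*D)
B(12) + W*113 = 1/(-4 + 5*12) - 28*113 = 1/(-4 + 60) - 3164 = 1/56 - 3164 = -177183/56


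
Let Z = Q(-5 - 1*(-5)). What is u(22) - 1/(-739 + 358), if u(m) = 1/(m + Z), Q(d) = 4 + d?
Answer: 407/9906 ≈ 0.041086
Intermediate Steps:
Z = 4 (Z = 4 + (-5 - 1*(-5)) = 4 + (-5 + 5) = 4 + 0 = 4)
u(m) = 1/(4 + m) (u(m) = 1/(m + 4) = 1/(4 + m))
u(22) - 1/(-739 + 358) = 1/(4 + 22) - 1/(-739 + 358) = 1/26 - 1/(-381) = 1/26 - 1*(-1/381) = 1/26 + 1/381 = 407/9906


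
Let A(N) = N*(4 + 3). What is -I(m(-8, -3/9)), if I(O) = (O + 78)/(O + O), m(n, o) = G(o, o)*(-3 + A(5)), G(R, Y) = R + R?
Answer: 85/64 ≈ 1.3281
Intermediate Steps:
G(R, Y) = 2*R
A(N) = 7*N (A(N) = N*7 = 7*N)
m(n, o) = 64*o (m(n, o) = (2*o)*(-3 + 7*5) = (2*o)*(-3 + 35) = (2*o)*32 = 64*o)
I(O) = (78 + O)/(2*O) (I(O) = (78 + O)/((2*O)) = (78 + O)*(1/(2*O)) = (78 + O)/(2*O))
-I(m(-8, -3/9)) = -(78 + 64*(-3/9))/(2*(64*(-3/9))) = -(78 + 64*(-3*⅑))/(2*(64*(-3*⅑))) = -(78 + 64*(-⅓))/(2*(64*(-⅓))) = -(78 - 64/3)/(2*(-64/3)) = -(-3)*170/(2*64*3) = -1*(-85/64) = 85/64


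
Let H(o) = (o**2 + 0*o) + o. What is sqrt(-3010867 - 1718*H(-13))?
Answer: 5*I*sqrt(131155) ≈ 1810.8*I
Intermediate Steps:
H(o) = o + o**2 (H(o) = (o**2 + 0) + o = o**2 + o = o + o**2)
sqrt(-3010867 - 1718*H(-13)) = sqrt(-3010867 - (-22334)*(1 - 13)) = sqrt(-3010867 - (-22334)*(-12)) = sqrt(-3010867 - 1718*156) = sqrt(-3010867 - 268008) = sqrt(-3278875) = 5*I*sqrt(131155)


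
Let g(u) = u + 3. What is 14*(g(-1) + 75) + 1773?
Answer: 2851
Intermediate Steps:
g(u) = 3 + u
14*(g(-1) + 75) + 1773 = 14*((3 - 1) + 75) + 1773 = 14*(2 + 75) + 1773 = 14*77 + 1773 = 1078 + 1773 = 2851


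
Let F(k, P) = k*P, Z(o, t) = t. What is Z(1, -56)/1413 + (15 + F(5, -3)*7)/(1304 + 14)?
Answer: -100489/931167 ≈ -0.10792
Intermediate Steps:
F(k, P) = P*k
Z(1, -56)/1413 + (15 + F(5, -3)*7)/(1304 + 14) = -56/1413 + (15 - 3*5*7)/(1304 + 14) = -56*1/1413 + (15 - 15*7)/1318 = -56/1413 + (15 - 105)*(1/1318) = -56/1413 - 90*1/1318 = -56/1413 - 45/659 = -100489/931167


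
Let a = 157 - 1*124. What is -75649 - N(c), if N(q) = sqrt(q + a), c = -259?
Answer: -75649 - I*sqrt(226) ≈ -75649.0 - 15.033*I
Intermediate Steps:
a = 33 (a = 157 - 124 = 33)
N(q) = sqrt(33 + q) (N(q) = sqrt(q + 33) = sqrt(33 + q))
-75649 - N(c) = -75649 - sqrt(33 - 259) = -75649 - sqrt(-226) = -75649 - I*sqrt(226)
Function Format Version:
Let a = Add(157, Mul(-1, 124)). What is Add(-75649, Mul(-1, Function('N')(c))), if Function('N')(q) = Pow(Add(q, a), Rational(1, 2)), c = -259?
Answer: Add(-75649, Mul(-1, I, Pow(226, Rational(1, 2)))) ≈ Add(-75649., Mul(-15.033, I))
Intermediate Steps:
a = 33 (a = Add(157, -124) = 33)
Function('N')(q) = Pow(Add(33, q), Rational(1, 2)) (Function('N')(q) = Pow(Add(q, 33), Rational(1, 2)) = Pow(Add(33, q), Rational(1, 2)))
Add(-75649, Mul(-1, Function('N')(c))) = Add(-75649, Mul(-1, Pow(Add(33, -259), Rational(1, 2)))) = Add(-75649, Mul(-1, Pow(-226, Rational(1, 2)))) = Add(-75649, Mul(-1, Mul(I, Pow(226, Rational(1, 2))))) = Add(-75649, Mul(-1, I, Pow(226, Rational(1, 2))))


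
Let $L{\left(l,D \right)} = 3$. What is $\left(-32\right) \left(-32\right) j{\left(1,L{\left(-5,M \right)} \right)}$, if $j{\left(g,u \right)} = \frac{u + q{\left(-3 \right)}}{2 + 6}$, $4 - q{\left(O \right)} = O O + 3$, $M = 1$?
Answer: $-640$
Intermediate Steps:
$q{\left(O \right)} = 1 - O^{2}$ ($q{\left(O \right)} = 4 - \left(O O + 3\right) = 4 - \left(O^{2} + 3\right) = 4 - \left(3 + O^{2}\right) = 1 - O^{2}$)
$j{\left(g,u \right)} = -1 + \frac{u}{8}$ ($j{\left(g,u \right)} = \frac{u + \left(1 - \left(-3\right)^{2}\right)}{2 + 6} = \frac{u + \left(1 - 9\right)}{8} = \left(u + \left(1 - 9\right)\right) \frac{1}{8} = \left(u - 8\right) \frac{1}{8} = \left(-8 + u\right) \frac{1}{8} = -1 + \frac{u}{8}$)
$\left(-32\right) \left(-32\right) j{\left(1,L{\left(-5,M \right)} \right)} = \left(-32\right) \left(-32\right) \left(-1 + \frac{1}{8} \cdot 3\right) = 1024 \left(-1 + \frac{3}{8}\right) = 1024 \left(- \frac{5}{8}\right) = -640$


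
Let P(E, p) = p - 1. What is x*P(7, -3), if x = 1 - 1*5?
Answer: 16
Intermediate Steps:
P(E, p) = -1 + p
x = -4 (x = 1 - 5 = -4)
x*P(7, -3) = -4*(-1 - 3) = -4*(-4) = 16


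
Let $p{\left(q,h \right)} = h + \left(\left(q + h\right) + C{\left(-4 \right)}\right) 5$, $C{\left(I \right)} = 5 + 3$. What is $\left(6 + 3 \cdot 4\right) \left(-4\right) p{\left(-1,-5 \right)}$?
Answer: $-360$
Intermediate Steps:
$C{\left(I \right)} = 8$
$p{\left(q,h \right)} = 40 + 5 q + 6 h$ ($p{\left(q,h \right)} = h + \left(\left(q + h\right) + 8\right) 5 = h + \left(\left(h + q\right) + 8\right) 5 = h + \left(8 + h + q\right) 5 = h + \left(40 + 5 h + 5 q\right) = 40 + 5 q + 6 h$)
$\left(6 + 3 \cdot 4\right) \left(-4\right) p{\left(-1,-5 \right)} = \left(6 + 3 \cdot 4\right) \left(-4\right) \left(40 + 5 \left(-1\right) + 6 \left(-5\right)\right) = \left(6 + 12\right) \left(-4\right) \left(40 - 5 - 30\right) = 18 \left(-4\right) 5 = \left(-72\right) 5 = -360$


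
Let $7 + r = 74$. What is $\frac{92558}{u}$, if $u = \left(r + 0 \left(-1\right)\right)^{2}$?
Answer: $\frac{92558}{4489} \approx 20.619$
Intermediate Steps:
$r = 67$ ($r = -7 + 74 = 67$)
$u = 4489$ ($u = \left(67 + 0 \left(-1\right)\right)^{2} = \left(67 + 0\right)^{2} = 67^{2} = 4489$)
$\frac{92558}{u} = \frac{92558}{4489}$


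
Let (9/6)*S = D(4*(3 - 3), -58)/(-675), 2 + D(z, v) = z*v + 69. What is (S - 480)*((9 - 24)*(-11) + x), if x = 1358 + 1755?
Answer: -3186655252/2025 ≈ -1.5737e+6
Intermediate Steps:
D(z, v) = 67 + v*z (D(z, v) = -2 + (z*v + 69) = -2 + (v*z + 69) = -2 + (69 + v*z) = 67 + v*z)
S = -134/2025 (S = 2*((67 - 232*(3 - 3))/(-675))/3 = 2*((67 - 232*0)*(-1/675))/3 = 2*((67 - 58*0)*(-1/675))/3 = 2*((67 + 0)*(-1/675))/3 = 2*(67*(-1/675))/3 = (2/3)*(-67/675) = -134/2025 ≈ -0.066173)
x = 3113
(S - 480)*((9 - 24)*(-11) + x) = (-134/2025 - 480)*((9 - 24)*(-11) + 3113) = -972134*(-15*(-11) + 3113)/2025 = -972134*(165 + 3113)/2025 = -972134/2025*3278 = -3186655252/2025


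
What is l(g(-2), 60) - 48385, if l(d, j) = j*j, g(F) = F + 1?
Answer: -44785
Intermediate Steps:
g(F) = 1 + F
l(d, j) = j²
l(g(-2), 60) - 48385 = 60² - 48385 = 3600 - 48385 = -44785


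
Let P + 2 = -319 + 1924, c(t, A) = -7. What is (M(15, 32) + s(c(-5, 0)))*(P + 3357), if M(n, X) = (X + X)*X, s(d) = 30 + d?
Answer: 10272160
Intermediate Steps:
P = 1603 (P = -2 + (-319 + 1924) = -2 + 1605 = 1603)
M(n, X) = 2*X² (M(n, X) = (2*X)*X = 2*X²)
(M(15, 32) + s(c(-5, 0)))*(P + 3357) = (2*32² + (30 - 7))*(1603 + 3357) = (2*1024 + 23)*4960 = (2048 + 23)*4960 = 2071*4960 = 10272160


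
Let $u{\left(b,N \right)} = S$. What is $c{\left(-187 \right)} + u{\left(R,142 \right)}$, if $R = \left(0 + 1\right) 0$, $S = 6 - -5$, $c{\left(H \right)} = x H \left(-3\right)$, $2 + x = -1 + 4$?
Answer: $572$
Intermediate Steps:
$x = 1$ ($x = -2 + \left(-1 + 4\right) = -2 + 3 = 1$)
$c{\left(H \right)} = - 3 H$ ($c{\left(H \right)} = 1 H \left(-3\right) = H \left(-3\right) = - 3 H$)
$S = 11$ ($S = 6 + 5 = 11$)
$R = 0$ ($R = 1 \cdot 0 = 0$)
$u{\left(b,N \right)} = 11$
$c{\left(-187 \right)} + u{\left(R,142 \right)} = \left(-3\right) \left(-187\right) + 11 = 561 + 11 = 572$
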